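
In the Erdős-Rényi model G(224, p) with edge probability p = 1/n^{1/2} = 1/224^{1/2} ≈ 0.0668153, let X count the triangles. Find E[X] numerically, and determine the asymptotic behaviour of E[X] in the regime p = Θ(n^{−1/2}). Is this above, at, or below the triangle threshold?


Number of potential triangles: C(224, 3) = 1848224.
Each occurs with probability p³ ≈ (0.0668153)³ ≈ 2.98282636e-04.
By linearity: E[X] = C(224, 3)·p³ ≈ 1848224 · 2.98282636e-04 ≈ 551.293127.
Since α = 1/2 < 1, p = c/n^{1/2} ≫ 1/n is above the triangle threshold p ~ 1/n. Asymptotically E[X] ~ (c³/6)·n^{3(1−α)} = (1³/6)·n^{1.5} → ∞; triangles are abundant w.h.p.

E[X] ≈ 551.293127; in regime p = Θ(1/n^{1/2}) E[X] diverges (above the triangle threshold p ~ 1/n).


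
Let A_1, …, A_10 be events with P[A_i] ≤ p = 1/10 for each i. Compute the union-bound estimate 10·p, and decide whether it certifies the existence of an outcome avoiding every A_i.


Union bound: P[∪_{i=1}^{10} A_i] ≤ Σ_i P[A_i] ≤ 10·p = 10·(1/10) = 1.
Numerically: 1 ≈ 1.000.
Is 1 < 1? NO.
Since the bound 1 is ≥ 1, the union bound is uninformative here; it does NOT by itself certify existence.

10·p = 1 ≈ 1.000; existence NOT certified by the union bound.


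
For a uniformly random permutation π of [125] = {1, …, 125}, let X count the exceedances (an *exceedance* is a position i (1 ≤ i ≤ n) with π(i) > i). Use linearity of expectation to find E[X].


Write X = Σ_{i=1}^{125} X_i, where X_i = 1_{π(i) > i}.
For each fixed i, π(i) is uniform over {1, …, 125} (marginal of a uniform permutation), so P[π(i) > i] = (n − i)/n. Summing: Σ_{i=1}^{125} (n − i)/n = (0 + 1 + … + 124)/125 = 125(125 − 1)/(2·125) = (125 − 1)/2.
Hence E[X] = Σ_{i=1}^{125} (125 − i)/125 = 62 ≈ 62.000.

E[X] = 62 = 62.000.


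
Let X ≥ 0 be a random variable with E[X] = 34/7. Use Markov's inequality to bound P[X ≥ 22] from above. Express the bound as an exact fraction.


μ = E[X] = 34/7, a = 22.
Markov: P[X ≥ 22] ≤ μ/a = (34/7)/22 = 17/77.
Numerically: ≈ 0.220779.
(Since a = 22 > μ = 4.857143, the bound 17/77 is < 1 and informative.)

P[X ≥ 22] ≤ 17/77 ≈ 0.220779.


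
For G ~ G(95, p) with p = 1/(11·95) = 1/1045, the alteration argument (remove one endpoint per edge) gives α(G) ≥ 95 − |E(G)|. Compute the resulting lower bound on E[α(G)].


E[|E(G)|] = C(95, 2)·p = 4465 · (1/1045) = 47/11.
E[α(G)] ≥ n − E[|E(G)|] = 95 − 47/11 = 998/11.
Numerically: ≈ 90.7273.
(This is only a lower bound; the true E[α(G)] may be larger.)

E[α(G)] ≥ 998/11 ≈ 90.7273.


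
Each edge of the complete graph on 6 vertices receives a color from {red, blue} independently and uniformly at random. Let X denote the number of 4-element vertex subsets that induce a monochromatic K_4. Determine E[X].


Let X = Σ_S X_S over the C(6, 4) = 15 subsets S of size 4, where X_S = 1 if the K_4 on S is monochromatic.
For a fixed S, the K_4 on S has C(4, 2) = 6 edges. P[all 6 edges red] = (1/2)^6, and likewise for blue, so P[monochromatic] = 2·(1/2)^6 = 2^{1 − 6} = 1/32.
By linearity of expectation: E[X] = C(6, 4) · 2^{1 − 6} = 15 · 1/32 = 15/32.
Numerically: E[X] ≈ 0.468750.

E[X] = C(6,4)·2^(1−C(4,2)) = 15/32 ≈ 0.468750.


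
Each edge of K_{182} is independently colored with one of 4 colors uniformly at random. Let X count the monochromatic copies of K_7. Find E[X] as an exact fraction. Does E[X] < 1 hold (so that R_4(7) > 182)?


E[X] = C(182, 7) · 4^{1 − 21} = 1167752750736 · 4^{−20} = 1167752750736/1099511627776.
As a reduced fraction: E[X] = 72984546921/68719476736 ≈ 1.06206.
Is E[X] < 1? NO.
Since E[X] ≥ 1, the first-moment bound is inconclusive at n = 182; it does NOT by itself certify R_4(7) > 182.

E[X] = 72984546921/68719476736 ≈ 1.06206; E[X] ≥ 1; first-moment method inconclusive here.


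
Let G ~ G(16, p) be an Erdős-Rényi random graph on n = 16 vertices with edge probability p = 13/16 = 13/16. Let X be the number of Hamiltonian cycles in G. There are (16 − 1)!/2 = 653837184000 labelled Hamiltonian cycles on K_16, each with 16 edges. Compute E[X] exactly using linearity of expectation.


K_16 has (16 − 1)!/2 = 653837184000 labelled Hamiltonian cycles.
For each such Hamiltonian cycle H, let X_H = 1 if all 16 edges of H are present in G. Then P[X_H = 1] = p^{16} = (13/16)^{16} = 665416609183179841/18446744073709551616.
Summing the indicators: E[X] = Σ_H E[X_H] = 653837184000 · p^{16} = 653837184000 · 665416609183179841/18446744073709551616 = 424877072202303561918952875/18014398509481984.
Numerically: E[X] ≈ 2.36e+10.

E[X] = 653837184000 · (13/16)^{16} = 424877072202303561918952875/18014398509481984 ≈ 2.36e+10.


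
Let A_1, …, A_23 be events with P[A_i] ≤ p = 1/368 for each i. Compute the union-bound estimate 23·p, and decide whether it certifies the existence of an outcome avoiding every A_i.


Union bound: P[∪_{i=1}^{23} A_i] ≤ Σ_i P[A_i] ≤ 23·p = 23·(1/368) = 1/16.
Numerically: 1/16 ≈ 0.062500.
Is 1/16 < 1? YES.
Since P[∪ A_i] ≤ 1/16 < 1, the complement has P[∩ A_i^c] ≥ 1 − 1/16 = 15/16 > 0, so some outcome avoids every A_i.

23·p = 1/16 ≈ 0.062500; existence CERTIFIED by the union bound.


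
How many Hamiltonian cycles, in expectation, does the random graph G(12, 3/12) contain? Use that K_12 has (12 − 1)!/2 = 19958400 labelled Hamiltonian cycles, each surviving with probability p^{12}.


K_12 has (12 − 1)!/2 = 19958400 labelled Hamiltonian cycles.
For each such Hamiltonian cycle H, let X_H = 1 if all 12 edges of H are present in G. Then P[X_H = 1] = p^{12} = (1/4)^{12} = 1/16777216.
Summing the indicators: E[X] = Σ_H E[X_H] = 19958400 · p^{12} = 19958400 · 1/16777216 = 155925/131072.
Numerically: E[X] ≈ 1.18961.

E[X] = 19958400 · (1/4)^{12} = 155925/131072 ≈ 1.18961.


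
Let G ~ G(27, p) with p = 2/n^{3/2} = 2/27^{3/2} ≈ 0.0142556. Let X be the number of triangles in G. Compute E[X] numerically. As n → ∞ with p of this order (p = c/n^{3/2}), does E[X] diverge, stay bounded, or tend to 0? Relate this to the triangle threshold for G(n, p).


Number of potential triangles: C(27, 3) = 2925.
Each occurs with probability p³ ≈ (0.0142556)³ ≈ 2.89703037e-06.
By linearity: E[X] = C(27, 3)·p³ ≈ 2925 · 2.89703037e-06 ≈ 0.008474.
Since α = 3/2 > 1, p = c/n^{3/2} = o(1/n) is below the triangle threshold p ~ 1/n. Asymptotically E[X] ~ (c³/6)·n^{3(1−α)} = (2³/6)·n^{-1.5} → 0, so by Markov's inequality G has no triangles w.h.p.

E[X] ≈ 0.008474; in regime p = Θ(1/n^{3/2}) E[X] tends to 0 (below the triangle threshold p ~ 1/n).


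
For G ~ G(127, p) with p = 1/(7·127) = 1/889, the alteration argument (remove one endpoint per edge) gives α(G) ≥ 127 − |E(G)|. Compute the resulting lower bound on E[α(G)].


E[|E(G)|] = C(127, 2)·p = 8001 · (1/889) = 9.
E[α(G)] ≥ n − E[|E(G)|] = 127 − 9 = 118.
Numerically: ≈ 118.0000.
(This is only a lower bound; the true E[α(G)] may be larger.)

E[α(G)] ≥ 118 ≈ 118.0000.


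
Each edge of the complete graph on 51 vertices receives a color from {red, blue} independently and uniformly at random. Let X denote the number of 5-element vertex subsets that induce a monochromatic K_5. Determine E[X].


Let X = Σ_S X_S over the C(51, 5) = 2349060 subsets S of size 5, where X_S = 1 if the K_5 on S is monochromatic.
For a fixed S, the K_5 on S has C(5, 2) = 10 edges. P[all 10 edges red] = (1/2)^10, and likewise for blue, so P[monochromatic] = 2·(1/2)^10 = 2^{1 − 10} = 1/512.
Summing: E[X] = C(51, 5) · 2^{1 − 10} = 2349060 · 1/512 = 587265/128.
Numerically: E[X] ≈ 4588.008.

E[X] = C(51,5)·2^(1−C(5,2)) = 587265/128 ≈ 4588.008.


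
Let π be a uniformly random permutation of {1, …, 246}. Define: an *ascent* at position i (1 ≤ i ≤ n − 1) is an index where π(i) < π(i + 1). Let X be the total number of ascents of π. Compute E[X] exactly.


Write X = Σ X_I over i = 1, …, 245, with X_I the indicator of one ascent.
There are 245 indicators.
For each fixed i, the pair (π(i), π(i+1)) is a uniformly random ordered pair of distinct values from {1, …, 246}; by symmetry P[π(i) < π(i+1)] = 1/2.
By linearity: E[X] = 245 · (1/2) = (246 − 1) · (1/2) = 245/2 ≈ 122.50000.

E[X] = 245/2 = 122.50000.


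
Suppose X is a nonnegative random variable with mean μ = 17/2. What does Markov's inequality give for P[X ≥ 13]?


μ = E[X] = 17/2, a = 13.
Markov: P[X ≥ 13] ≤ μ/a = (17/2)/13 = 17/26.
Numerically: ≈ 0.65385.
(Since a = 13 > μ = 8.50000, the bound 17/26 is < 1 and informative.)

P[X ≥ 13] ≤ 17/26 ≈ 0.65385.


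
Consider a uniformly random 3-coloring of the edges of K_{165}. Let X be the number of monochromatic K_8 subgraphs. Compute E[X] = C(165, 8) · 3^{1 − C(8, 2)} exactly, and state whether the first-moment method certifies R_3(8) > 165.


E[X] = C(165, 8) · 3^{1 − 28} = 11468588169060 · 3^{−27} = 11468588169060/7625597484987.
As a reduced fraction: E[X] = 141587508260/94143178827 ≈ 1.5039593.
Is E[X] < 1? NO.
Since E[X] ≥ 1, the first-moment bound is inconclusive at n = 165; it does NOT by itself certify R_3(8) > 165.

E[X] = 141587508260/94143178827 ≈ 1.5039593; E[X] ≥ 1; first-moment method inconclusive here.


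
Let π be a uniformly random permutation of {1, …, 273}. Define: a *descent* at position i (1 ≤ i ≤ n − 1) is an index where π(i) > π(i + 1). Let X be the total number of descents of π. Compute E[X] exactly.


Write X = Σ X_I over i = 1, …, 272, with X_I the indicator of one descent.
There are 272 indicators.
For each fixed i, the pair (π(i), π(i+1)) is a uniformly random ordered pair of distinct values from {1, …, 273}; by symmetry P[π(i) > π(i+1)] = 1/2.
By linearity: E[X] = 272 · (1/2) = (273 − 1) · (1/2) = 136 ≈ 136.000000.

E[X] = 136 = 136.000000.


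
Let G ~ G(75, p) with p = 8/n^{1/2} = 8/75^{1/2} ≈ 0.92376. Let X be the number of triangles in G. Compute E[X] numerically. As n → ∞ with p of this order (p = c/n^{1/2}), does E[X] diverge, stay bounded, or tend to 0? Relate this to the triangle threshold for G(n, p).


Number of potential triangles: C(75, 3) = 67525.
Each occurs with probability p³ ≈ (0.92376)³ ≈ 7.88275568e-01.
By linearity: E[X] = C(75, 3)·p³ ≈ 67525 · 7.88275568e-01 ≈ 53228.307698.
Since α = 1/2 < 1, p = c/n^{1/2} ≫ 1/n is above the triangle threshold p ~ 1/n. Asymptotically E[X] ~ (c³/6)·n^{3(1−α)} = (8³/6)·n^{1.5} → ∞; triangles are abundant w.h.p.

E[X] ≈ 53228.307698; in regime p = Θ(1/n^{1/2}) E[X] diverges (above the triangle threshold p ~ 1/n).


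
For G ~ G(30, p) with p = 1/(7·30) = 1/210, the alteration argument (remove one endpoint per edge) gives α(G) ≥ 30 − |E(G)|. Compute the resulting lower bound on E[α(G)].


E[|E(G)|] = C(30, 2)·p = 435 · (1/210) = 29/14.
E[α(G)] ≥ n − E[|E(G)|] = 30 − 29/14 = 391/14.
Numerically: ≈ 27.92857.
(This is only a lower bound; the true E[α(G)] may be larger.)

E[α(G)] ≥ 391/14 ≈ 27.92857.


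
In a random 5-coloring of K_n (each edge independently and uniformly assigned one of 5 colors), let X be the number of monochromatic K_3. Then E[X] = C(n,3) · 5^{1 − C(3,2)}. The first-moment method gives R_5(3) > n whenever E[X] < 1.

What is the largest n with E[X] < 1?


We need C(n, 3) · 5^{1 − 3} < 1, i.e. C(n, 3) < 5^{3 − 1} = 25.
Check values of n near the boundary:
  n = 4: C(4, 3) = 4; 4 < 25? YES
  n = 5: C(5, 3) = 10; 10 < 25? YES
  n = 6: C(6, 3) = 20; 20 < 25? YES
  n = 7: C(7, 3) = 35; 35 < 25? NO
  n = 8: C(8, 3) = 56; 56 < 25? NO
The largest n with C(n, 3) < 25 is n = 6 (where E[X] = 4/5 ≈ 0.80000). Hence R_5(3) > 6, i.e. R_5(3) ≥ 7.

Largest n = 6; hence R_5(3) > 6.


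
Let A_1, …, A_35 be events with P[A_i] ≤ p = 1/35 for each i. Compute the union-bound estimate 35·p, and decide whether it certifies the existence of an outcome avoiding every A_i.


Union bound: P[∪_{i=1}^{35} A_i] ≤ Σ_i P[A_i] ≤ 35·p = 35·(1/35) = 1.
Numerically: 1 ≈ 1.00000.
Is 1 < 1? NO.
Since the bound 1 is ≥ 1, the union bound is uninformative here; it does NOT by itself certify existence.

35·p = 1 ≈ 1.00000; existence NOT certified by the union bound.


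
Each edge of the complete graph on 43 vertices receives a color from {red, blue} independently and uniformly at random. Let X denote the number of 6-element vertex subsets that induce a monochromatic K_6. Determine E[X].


Let X = Σ_S X_S over the C(43, 6) = 6096454 subsets S of size 6, where X_S = 1 if the K_6 on S is monochromatic.
For a fixed S, the K_6 on S has C(6, 2) = 15 edges. P[all 15 edges red] = (1/2)^15, and likewise for blue, so P[monochromatic] = 2·(1/2)^15 = 2^{1 − 15} = 1/16384.
By linearity: E[X] = C(43, 6) · 2^{1 − 15} = 6096454 · 1/16384 = 3048227/8192.
Numerically: E[X] ≈ 372.098022.

E[X] = C(43,6)·2^(1−C(6,2)) = 3048227/8192 ≈ 372.098022.


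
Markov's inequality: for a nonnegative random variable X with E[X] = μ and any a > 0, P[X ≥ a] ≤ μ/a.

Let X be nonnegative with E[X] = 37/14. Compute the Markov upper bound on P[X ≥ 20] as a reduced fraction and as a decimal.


μ = E[X] = 37/14, a = 20.
Markov: P[X ≥ 20] ≤ μ/a = (37/14)/20 = 37/280.
Numerically: ≈ 0.132143.
(Since a = 20 > μ = 2.642857, the bound 37/280 is < 1 and informative.)

P[X ≥ 20] ≤ 37/280 ≈ 0.132143.


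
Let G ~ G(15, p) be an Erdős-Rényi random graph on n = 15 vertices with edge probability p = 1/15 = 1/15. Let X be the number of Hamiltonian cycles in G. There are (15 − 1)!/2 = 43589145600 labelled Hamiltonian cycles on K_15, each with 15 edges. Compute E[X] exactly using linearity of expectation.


K_15 has (15 − 1)!/2 = 43589145600 labelled Hamiltonian cycles.
For each such Hamiltonian cycle H, let X_H = 1 if all 15 edges of H are present in G. Then P[X_H = 1] = p^{15} = (1/15)^{15} = 1/437893890380859375.
By linearity: E[X] = Σ_H E[X_H] = 43589145600 · p^{15} = 43589145600 · 1/437893890380859375 = 7175168/72081298828125.
Numerically: E[X] ≈ 9.95427e-08.

E[X] = 43589145600 · (1/15)^{15} = 7175168/72081298828125 ≈ 9.95427e-08.


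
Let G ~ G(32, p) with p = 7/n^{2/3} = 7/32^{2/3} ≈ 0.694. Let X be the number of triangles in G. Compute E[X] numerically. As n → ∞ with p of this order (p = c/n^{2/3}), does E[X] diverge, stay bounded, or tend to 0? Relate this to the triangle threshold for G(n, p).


Number of potential triangles: C(32, 3) = 4960.
Each occurs with probability p³ ≈ (0.694)³ ≈ 3.34961e-01.
By linearity: E[X] = C(32, 3)·p³ ≈ 4960 · 3.34961e-01 ≈ 1661.406.
Since α = 2/3 < 1, p = c/n^{2/3} ≫ 1/n is above the triangle threshold p ~ 1/n. Asymptotically E[X] ~ (c³/6)·n^{3(1−α)} = (7³/6)·n^{1} → ∞; triangles are abundant w.h.p.

E[X] ≈ 1661.406; in regime p = Θ(1/n^{2/3}) E[X] diverges (above the triangle threshold p ~ 1/n).


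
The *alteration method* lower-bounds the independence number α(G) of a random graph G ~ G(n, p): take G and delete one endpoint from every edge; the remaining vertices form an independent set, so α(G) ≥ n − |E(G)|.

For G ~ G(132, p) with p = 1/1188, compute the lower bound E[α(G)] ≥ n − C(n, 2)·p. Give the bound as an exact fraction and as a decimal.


E[|E(G)|] = C(132, 2)·p = 8646 · (1/1188) = 131/18.
E[α(G)] ≥ n − E[|E(G)|] = 132 − 131/18 = 2245/18.
Numerically: ≈ 124.722222.
(This is only a lower bound; the true E[α(G)] may be larger.)

E[α(G)] ≥ 2245/18 ≈ 124.722222.


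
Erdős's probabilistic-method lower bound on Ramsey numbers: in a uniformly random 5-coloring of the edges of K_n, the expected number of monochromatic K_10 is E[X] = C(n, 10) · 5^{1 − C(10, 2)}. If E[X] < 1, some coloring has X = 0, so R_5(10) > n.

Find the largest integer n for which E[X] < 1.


We need C(n, 10) · 5^{1 − 45} < 1, i.e. C(n, 10) < 5^{45 − 1} = 5684341886080801486968994140625.
Check values of n near the boundary:
  n = 5391: C(5391, 10) = 5666344714787188828795213697883; 5666344714787188828795213697883 < 5684341886080801486968994140625? YES
  n = 5392: C(5392, 10) = 5676873040158402483252283957448; 5676873040158402483252283957448 < 5684341886080801486968994140625? YES
  n = 5393: C(5393, 10) = 5687418968154238267170642278008; 5687418968154238267170642278008 < 5684341886080801486968994140625? NO
  n = 5394: C(5394, 10) = 5697982524930156243149785372878; 5697982524930156243149785372878 < 5684341886080801486968994140625? NO
  n = 5395: C(5395, 10) = 5708563736675616143322765475706; 5708563736675616143322765475706 < 5684341886080801486968994140625? NO
The largest n with C(n, 10) < 5684341886080801486968994140625 is n = 5392 (where E[X] = 5676873040158402483252283957448/5684341886080801486968994140625 ≈ 0.99869). Hence R_5(10) > 5392, i.e. R_5(10) ≥ 5393.

Largest n = 5392; hence R_5(10) > 5392.


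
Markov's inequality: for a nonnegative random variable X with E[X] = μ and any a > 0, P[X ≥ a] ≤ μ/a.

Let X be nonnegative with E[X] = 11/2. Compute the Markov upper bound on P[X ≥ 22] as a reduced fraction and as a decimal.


μ = E[X] = 11/2, a = 22.
Markov: P[X ≥ 22] ≤ μ/a = (11/2)/22 = 1/4.
Numerically: ≈ 0.2500.
(Since a = 22 > μ = 5.5000, the bound 1/4 is < 1 and informative.)

P[X ≥ 22] ≤ 1/4 ≈ 0.2500.


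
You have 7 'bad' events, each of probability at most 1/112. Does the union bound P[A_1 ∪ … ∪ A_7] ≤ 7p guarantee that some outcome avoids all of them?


Union bound: P[∪_{i=1}^{7} A_i] ≤ Σ_i P[A_i] ≤ 7·p = 7·(1/112) = 1/16.
Numerically: 1/16 ≈ 0.062.
Is 1/16 < 1? YES.
Since P[∪ A_i] ≤ 1/16 < 1, the complement has P[∩ A_i^c] ≥ 1 − 1/16 = 15/16 > 0, so some outcome avoids every A_i.

7·p = 1/16 ≈ 0.062; existence CERTIFIED by the union bound.


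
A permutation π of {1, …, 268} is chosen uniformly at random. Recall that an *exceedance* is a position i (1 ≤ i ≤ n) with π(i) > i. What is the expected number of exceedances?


Write X = Σ_{i=1}^{268} X_i, where X_i = 1_{π(i) > i}.
For each fixed i, π(i) is uniform over {1, …, 268} (marginal of a uniform permutation), so P[π(i) > i] = (n − i)/n. Summing: Σ_{i=1}^{268} (n − i)/n = (0 + 1 + … + 267)/268 = 268(268 − 1)/(2·268) = (268 − 1)/2.
Hence E[X] = Σ_{i=1}^{268} (268 − i)/268 = 267/2 ≈ 133.500000.

E[X] = 267/2 = 133.500000.


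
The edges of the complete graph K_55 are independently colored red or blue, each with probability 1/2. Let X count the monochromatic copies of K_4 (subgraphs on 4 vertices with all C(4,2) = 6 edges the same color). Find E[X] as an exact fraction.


Let X = Σ_S X_S over the C(55, 4) = 341055 subsets S of size 4, where X_S = 1 if the K_4 on S is monochromatic.
For a fixed S, the K_4 on S has C(4, 2) = 6 edges. P[all 6 edges red] = (1/2)^6, and likewise for blue, so P[monochromatic] = 2·(1/2)^6 = 2^{1 − 6} = 1/32.
Summing: E[X] = C(55, 4) · 2^{1 − 6} = 341055 · 1/32 = 341055/32.
Numerically: E[X] ≈ 10657.9688.

E[X] = C(55,4)·2^(1−C(4,2)) = 341055/32 ≈ 10657.9688.


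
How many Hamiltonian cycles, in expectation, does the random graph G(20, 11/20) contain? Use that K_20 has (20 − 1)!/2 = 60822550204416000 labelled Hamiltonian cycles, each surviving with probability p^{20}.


K_20 has (20 − 1)!/2 = 60822550204416000 labelled Hamiltonian cycles.
For each such Hamiltonian cycle H, let X_H = 1 if all 20 edges of H are present in G. Then P[X_H = 1] = p^{20} = (11/20)^{20} = 672749994932560009201/104857600000000000000000000.
Summing the indicators: E[X] = Σ_H E[X_H] = 60822550204416000 · p^{20} = 60822550204416000 · 672749994932560009201/104857600000000000000000000 = 9989836509230039246035759128621/25600000000000000000.
Numerically: E[X] ≈ 3.90228e+11.

E[X] = 60822550204416000 · (11/20)^{20} = 9989836509230039246035759128621/25600000000000000000 ≈ 3.90228e+11.


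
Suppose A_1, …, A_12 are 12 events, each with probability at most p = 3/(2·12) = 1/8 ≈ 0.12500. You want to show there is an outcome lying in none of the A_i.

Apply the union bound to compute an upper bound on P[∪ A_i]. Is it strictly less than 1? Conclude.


Union bound: P[∪_{i=1}^{12} A_i] ≤ Σ_i P[A_i] ≤ 12·p = 12·(1/8) = 3/2.
Numerically: 3/2 ≈ 1.50000.
Is 3/2 < 1? NO.
Since the bound 3/2 is ≥ 1, the union bound is uninformative here; it does NOT by itself certify existence.

12·p = 3/2 ≈ 1.50000; existence NOT certified by the union bound.


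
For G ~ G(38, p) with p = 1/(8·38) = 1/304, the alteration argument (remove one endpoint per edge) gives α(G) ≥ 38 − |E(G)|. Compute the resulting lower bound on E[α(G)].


E[|E(G)|] = C(38, 2)·p = 703 · (1/304) = 37/16.
E[α(G)] ≥ n − E[|E(G)|] = 38 − 37/16 = 571/16.
Numerically: ≈ 35.68750.
(This is only a lower bound; the true E[α(G)] may be larger.)

E[α(G)] ≥ 571/16 ≈ 35.68750.


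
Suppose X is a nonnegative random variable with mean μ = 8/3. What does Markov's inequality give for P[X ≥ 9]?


μ = E[X] = 8/3, a = 9.
Markov: P[X ≥ 9] ≤ μ/a = (8/3)/9 = 8/27.
Numerically: ≈ 0.296.
(Since a = 9 > μ = 2.667, the bound 8/27 is < 1 and informative.)

P[X ≥ 9] ≤ 8/27 ≈ 0.296.


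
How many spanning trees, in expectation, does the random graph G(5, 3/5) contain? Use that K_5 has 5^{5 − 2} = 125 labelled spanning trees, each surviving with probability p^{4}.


K_5 has 5^{5 − 2} = 125 labelled spanning trees.
For each such spanning tree H, let X_H = 1 if all 4 edges of H are present in G. Then P[X_H = 1] = p^{4} = (3/5)^{4} = 81/625.
By linearity: E[X] = Σ_H E[X_H] = 125 · p^{4} = 125 · 81/625 = 81/5.
Numerically: E[X] ≈ 16.2.

E[X] = 125 · (3/5)^{4} = 81/5 ≈ 16.2.


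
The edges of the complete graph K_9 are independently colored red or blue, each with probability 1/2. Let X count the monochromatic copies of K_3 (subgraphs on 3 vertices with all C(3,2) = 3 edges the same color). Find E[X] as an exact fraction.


Let X = Σ_S X_S over the C(9, 3) = 84 subsets S of size 3, where X_S = 1 if the K_3 on S is monochromatic.
For a fixed S, the K_3 on S has C(3, 2) = 3 edges. P[all 3 edges red] = (1/2)^3, and likewise for blue, so P[monochromatic] = 2·(1/2)^3 = 2^{1 − 3} = 1/4.
Summing: E[X] = C(9, 3) · 2^{1 − 3} = 84 · 1/4 = 21.
Numerically: E[X] ≈ 21.000000.

E[X] = C(9,3)·2^(1−C(3,2)) = 21 ≈ 21.000000.


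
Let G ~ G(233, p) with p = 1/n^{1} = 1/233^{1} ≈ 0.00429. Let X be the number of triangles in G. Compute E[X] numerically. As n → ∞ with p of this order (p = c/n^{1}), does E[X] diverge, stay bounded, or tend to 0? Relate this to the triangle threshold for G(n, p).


Number of potential triangles: C(233, 3) = 2081156.
Each occurs with probability p³ ≈ (0.00429)³ ≈ 7.90555e-08.
By linearity: E[X] = C(233, 3)·p³ ≈ 2081156 · 7.90555e-08 ≈ 0.165.
Here α = 1, so p = 1/n is exactly at the triangle threshold p ~ 1/n. Asymptotically E[X] → c³/6 = 1³/6 = 1/6 ≈ 0.167, a bounded constant. In this regime the triangle count is asymptotically Poisson(c³/6).

E[X] ≈ 0.165; in regime p = Θ(1/n^{1}) E[X] stays bounded (at the triangle threshold p ~ 1/n).


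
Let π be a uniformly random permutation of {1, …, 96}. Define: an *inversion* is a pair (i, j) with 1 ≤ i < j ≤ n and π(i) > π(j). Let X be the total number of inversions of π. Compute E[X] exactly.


Write X = Σ X_I over the C(96, 2) = 4560 pairs i < j, with X_I the indicator of one inversion.
There are 4560 indicators.
For each fixed pair i < j, the values π(i) and π(j) are two distinct elements of {1, …, 96} in uniformly random order; by symmetry P[π(i) > π(j)] = 1/2.
By linearity: E[X] = 4560 · (1/2) = C(96, 2) · (1/2) = 4560/2 = 2280 ≈ 2280.000.

E[X] = 2280 = 2280.000.


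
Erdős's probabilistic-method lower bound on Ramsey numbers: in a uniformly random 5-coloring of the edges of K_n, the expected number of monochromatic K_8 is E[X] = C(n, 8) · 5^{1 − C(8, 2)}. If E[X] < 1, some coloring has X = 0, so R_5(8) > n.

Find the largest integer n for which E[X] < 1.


We need C(n, 8) · 5^{1 − 28} < 1, i.e. C(n, 8) < 5^{28 − 1} = 7450580596923828125.
Check values of n near the boundary:
  n = 857: C(857, 8) = 6983854138365964575; 6983854138365964575 < 7450580596923828125? YES
  n = 858: C(858, 8) = 7049584530256467771; 7049584530256467771 < 7450580596923828125? YES
  n = 859: C(859, 8) = 7115855595170747139; 7115855595170747139 < 7450580596923828125? YES
  n = 860: C(860, 8) = 7182671140665308145; 7182671140665308145 < 7450580596923828125? YES
  n = 861: C(861, 8) = 7250034996615275865; 7250034996615275865 < 7450580596923828125? YES
  n = 862: C(862, 8) = 7317951015318931845; 7317951015318931845 < 7450580596923828125? YES
  n = 863: C(863, 8) = 7386423071602617757; 7386423071602617757 < 7450580596923828125? YES
  n = 864: C(864, 8) = 7455455062926006708; 7455455062926006708 < 7450580596923828125? NO
The largest n with C(n, 8) < 7450580596923828125 is n = 863 (where E[X] = 7386423071602617757/7450580596923828125 ≈ 0.99139). Hence R_5(8) > 863, i.e. R_5(8) ≥ 864.

Largest n = 863; hence R_5(8) > 863.


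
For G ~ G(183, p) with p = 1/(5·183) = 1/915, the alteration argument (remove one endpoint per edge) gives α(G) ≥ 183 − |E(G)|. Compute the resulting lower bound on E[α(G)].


E[|E(G)|] = C(183, 2)·p = 16653 · (1/915) = 91/5.
E[α(G)] ≥ n − E[|E(G)|] = 183 − 91/5 = 824/5.
Numerically: ≈ 164.800.
(This is only a lower bound; the true E[α(G)] may be larger.)

E[α(G)] ≥ 824/5 ≈ 164.800.


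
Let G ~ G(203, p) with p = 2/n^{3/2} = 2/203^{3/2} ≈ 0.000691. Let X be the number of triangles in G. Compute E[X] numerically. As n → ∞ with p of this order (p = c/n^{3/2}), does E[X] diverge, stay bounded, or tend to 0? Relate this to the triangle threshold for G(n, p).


Number of potential triangles: C(203, 3) = 1373701.
Each occurs with probability p³ ≈ (0.000691)³ ≈ 3.30642e-10.
By linearity: E[X] = C(203, 3)·p³ ≈ 1373701 · 3.30642e-10 ≈ 0.000.
Since α = 3/2 > 1, p = c/n^{3/2} = o(1/n) is below the triangle threshold p ~ 1/n. Asymptotically E[X] ~ (c³/6)·n^{3(1−α)} = (2³/6)·n^{-1.5} → 0, so by Markov's inequality G has no triangles w.h.p.

E[X] ≈ 0.000; in regime p = Θ(1/n^{3/2}) E[X] tends to 0 (below the triangle threshold p ~ 1/n).


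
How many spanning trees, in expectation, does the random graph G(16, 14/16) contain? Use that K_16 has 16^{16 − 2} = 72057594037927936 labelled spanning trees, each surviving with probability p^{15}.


K_16 has 16^{16 − 2} = 72057594037927936 labelled spanning trees.
For each such spanning tree H, let X_H = 1 if all 15 edges of H are present in G. Then P[X_H = 1] = p^{15} = (7/8)^{15} = 4747561509943/35184372088832.
By linearity of expectation: E[X] = Σ_H E[X_H] = 72057594037927936 · p^{15} = 72057594037927936 · 4747561509943/35184372088832 = 9723005972363264.
Numerically: E[X] ≈ 9.72301e+15.

E[X] = 72057594037927936 · (7/8)^{15} = 9723005972363264 ≈ 9.72301e+15.


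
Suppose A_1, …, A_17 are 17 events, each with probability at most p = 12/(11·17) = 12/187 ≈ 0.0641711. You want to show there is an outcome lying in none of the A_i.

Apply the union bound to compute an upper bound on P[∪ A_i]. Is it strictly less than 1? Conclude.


Union bound: P[∪_{i=1}^{17} A_i] ≤ Σ_i P[A_i] ≤ 17·p = 17·(12/187) = 12/11.
Numerically: 12/11 ≈ 1.0909091.
Is 12/11 < 1? NO.
Since the bound 12/11 is ≥ 1, the union bound is uninformative here; it does NOT by itself certify existence.

17·p = 12/11 ≈ 1.0909091; existence NOT certified by the union bound.


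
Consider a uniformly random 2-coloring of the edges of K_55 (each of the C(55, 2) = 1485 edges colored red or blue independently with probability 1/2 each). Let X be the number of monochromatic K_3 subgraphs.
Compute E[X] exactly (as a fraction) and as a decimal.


Let X = Σ_S X_S over the C(55, 3) = 26235 subsets S of size 3, where X_S = 1 if the K_3 on S is monochromatic.
For a fixed S, the K_3 on S has C(3, 2) = 3 edges. P[all 3 edges red] = (1/2)^3, and likewise for blue, so P[monochromatic] = 2·(1/2)^3 = 2^{1 − 3} = 1/4.
By linearity of expectation: E[X] = C(55, 3) · 2^{1 − 3} = 26235 · 1/4 = 26235/4.
Numerically: E[X] ≈ 6558.750000.

E[X] = C(55,3)·2^(1−C(3,2)) = 26235/4 ≈ 6558.750000.


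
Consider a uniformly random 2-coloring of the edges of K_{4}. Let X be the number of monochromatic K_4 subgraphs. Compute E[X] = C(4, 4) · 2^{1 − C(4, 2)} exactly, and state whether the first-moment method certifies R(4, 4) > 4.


E[X] = C(4, 4) · 2^{1 − 6} = 1 · 2^{−5} = 1/32.
As a reduced fraction: E[X] = 1/32 ≈ 0.0312500.
Is E[X] < 1? YES.
Since E[X] < 1, there exists a 2-coloring of K_{4} with no monochromatic K_4; hence R(4, 4) > 4.

E[X] = 1/32 ≈ 0.0312500; E[X] < 1, so R(4, 4) > 4.


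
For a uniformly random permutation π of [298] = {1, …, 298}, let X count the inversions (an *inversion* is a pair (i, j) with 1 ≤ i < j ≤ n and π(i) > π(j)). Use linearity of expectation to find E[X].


Write X = Σ X_I over the C(298, 2) = 44253 pairs i < j, with X_I the indicator of one inversion.
There are 44253 indicators.
For each fixed pair i < j, the values π(i) and π(j) are two distinct elements of {1, …, 298} in uniformly random order; by symmetry P[π(i) > π(j)] = 1/2.
By linearity: E[X] = 44253 · (1/2) = C(298, 2) · (1/2) = 44253/2 = 44253/2 ≈ 22126.50000.

E[X] = 44253/2 = 22126.50000.


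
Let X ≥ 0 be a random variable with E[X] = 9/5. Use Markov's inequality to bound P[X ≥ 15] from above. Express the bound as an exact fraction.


μ = E[X] = 9/5, a = 15.
Markov: P[X ≥ 15] ≤ μ/a = (9/5)/15 = 3/25.
Numerically: ≈ 0.120000.
(Since a = 15 > μ = 1.800000, the bound 3/25 is < 1 and informative.)

P[X ≥ 15] ≤ 3/25 ≈ 0.120000.


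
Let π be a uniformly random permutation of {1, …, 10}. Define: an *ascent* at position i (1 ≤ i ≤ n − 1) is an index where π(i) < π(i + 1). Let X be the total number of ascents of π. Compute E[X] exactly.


Write X = Σ X_I over i = 1, …, 9, with X_I the indicator of one ascent.
There are 9 indicators.
For each fixed i, the pair (π(i), π(i+1)) is a uniformly random ordered pair of distinct values from {1, …, 10}; by symmetry P[π(i) < π(i+1)] = 1/2.
By linearity: E[X] = 9 · (1/2) = (10 − 1) · (1/2) = 9/2 ≈ 4.500.

E[X] = 9/2 = 4.500.


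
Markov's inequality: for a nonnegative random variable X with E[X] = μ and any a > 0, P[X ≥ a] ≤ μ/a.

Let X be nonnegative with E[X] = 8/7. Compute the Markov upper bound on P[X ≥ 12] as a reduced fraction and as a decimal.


μ = E[X] = 8/7, a = 12.
Markov: P[X ≥ 12] ≤ μ/a = (8/7)/12 = 2/21.
Numerically: ≈ 0.095.
(Since a = 12 > μ = 1.143, the bound 2/21 is < 1 and informative.)

P[X ≥ 12] ≤ 2/21 ≈ 0.095.


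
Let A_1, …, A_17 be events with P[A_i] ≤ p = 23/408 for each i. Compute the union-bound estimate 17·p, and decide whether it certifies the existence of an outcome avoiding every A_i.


Union bound: P[∪_{i=1}^{17} A_i] ≤ Σ_i P[A_i] ≤ 17·p = 17·(23/408) = 23/24.
Numerically: 23/24 ≈ 0.9583.
Is 23/24 < 1? YES.
Since P[∪ A_i] ≤ 23/24 < 1, the complement has P[∩ A_i^c] ≥ 1 − 23/24 = 1/24 > 0, so some outcome avoids every A_i.

17·p = 23/24 ≈ 0.9583; existence CERTIFIED by the union bound.


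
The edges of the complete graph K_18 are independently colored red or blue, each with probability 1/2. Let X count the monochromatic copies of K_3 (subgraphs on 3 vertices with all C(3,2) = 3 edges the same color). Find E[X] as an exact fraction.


Let X = Σ_S X_S over the C(18, 3) = 816 subsets S of size 3, where X_S = 1 if the K_3 on S is monochromatic.
For a fixed S, the K_3 on S has C(3, 2) = 3 edges. P[all 3 edges red] = (1/2)^3, and likewise for blue, so P[monochromatic] = 2·(1/2)^3 = 2^{1 − 3} = 1/4.
By linearity: E[X] = C(18, 3) · 2^{1 − 3} = 816 · 1/4 = 204.
Numerically: E[X] ≈ 204.0000.

E[X] = C(18,3)·2^(1−C(3,2)) = 204 ≈ 204.0000.


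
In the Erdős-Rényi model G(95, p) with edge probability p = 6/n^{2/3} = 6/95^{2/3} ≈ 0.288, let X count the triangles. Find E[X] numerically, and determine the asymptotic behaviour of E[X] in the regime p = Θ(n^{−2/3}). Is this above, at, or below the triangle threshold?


Number of potential triangles: C(95, 3) = 138415.
Each occurs with probability p³ ≈ (0.288)³ ≈ 2.39335e-02.
By linearity: E[X] = C(95, 3)·p³ ≈ 138415 · 2.39335e-02 ≈ 3312.758.
Since α = 2/3 < 1, p = c/n^{2/3} ≫ 1/n is above the triangle threshold p ~ 1/n. Asymptotically E[X] ~ (c³/6)·n^{3(1−α)} = (6³/6)·n^{1} → ∞; triangles are abundant w.h.p.

E[X] ≈ 3312.758; in regime p = Θ(1/n^{2/3}) E[X] diverges (above the triangle threshold p ~ 1/n).


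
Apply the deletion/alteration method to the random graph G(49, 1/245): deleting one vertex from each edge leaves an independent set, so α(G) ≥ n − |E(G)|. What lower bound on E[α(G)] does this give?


E[|E(G)|] = C(49, 2)·p = 1176 · (1/245) = 24/5.
E[α(G)] ≥ n − E[|E(G)|] = 49 − 24/5 = 221/5.
Numerically: ≈ 44.200000.
(This is only a lower bound; the true E[α(G)] may be larger.)

E[α(G)] ≥ 221/5 ≈ 44.200000.


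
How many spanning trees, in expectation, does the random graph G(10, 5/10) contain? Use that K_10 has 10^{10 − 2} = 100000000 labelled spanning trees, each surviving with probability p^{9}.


K_10 has 10^{10 − 2} = 100000000 labelled spanning trees.
For each such spanning tree H, let X_H = 1 if all 9 edges of H are present in G. Then P[X_H = 1] = p^{9} = (1/2)^{9} = 1/512.
By linearity: E[X] = Σ_H E[X_H] = 100000000 · p^{9} = 100000000 · 1/512 = 390625/2.
Numerically: E[X] ≈ 195312.

E[X] = 100000000 · (1/2)^{9} = 390625/2 ≈ 195312.


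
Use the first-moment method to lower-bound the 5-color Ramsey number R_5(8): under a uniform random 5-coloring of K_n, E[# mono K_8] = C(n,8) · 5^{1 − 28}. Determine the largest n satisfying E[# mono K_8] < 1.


We need C(n, 8) · 5^{1 − 28} < 1, i.e. C(n, 8) < 5^{28 − 1} = 7450580596923828125.
Check values of n near the boundary:
  n = 862: C(862, 8) = 7317951015318931845; 7317951015318931845 < 7450580596923828125? YES
  n = 863: C(863, 8) = 7386423071602617757; 7386423071602617757 < 7450580596923828125? YES
  n = 864: C(864, 8) = 7455455062926006708; 7455455062926006708 < 7450580596923828125? NO
The largest n with C(n, 8) < 7450580596923828125 is n = 863 (where E[X] = 7386423071602617757/7450580596923828125 ≈ 0.9914). Hence R_5(8) > 863, i.e. R_5(8) ≥ 864.

Largest n = 863; hence R_5(8) > 863.


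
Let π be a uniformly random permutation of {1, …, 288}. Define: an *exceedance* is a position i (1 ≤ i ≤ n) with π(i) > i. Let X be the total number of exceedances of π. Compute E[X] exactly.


Write X = Σ_{i=1}^{288} X_i, where X_i = 1_{π(i) > i}.
For each fixed i, π(i) is uniform over {1, …, 288} (marginal of a uniform permutation), so P[π(i) > i] = (n − i)/n. Summing: Σ_{i=1}^{288} (n − i)/n = (0 + 1 + … + 287)/288 = 288(288 − 1)/(2·288) = (288 − 1)/2.
Hence E[X] = Σ_{i=1}^{288} (288 − i)/288 = 287/2 ≈ 143.50000.

E[X] = 287/2 = 143.50000.


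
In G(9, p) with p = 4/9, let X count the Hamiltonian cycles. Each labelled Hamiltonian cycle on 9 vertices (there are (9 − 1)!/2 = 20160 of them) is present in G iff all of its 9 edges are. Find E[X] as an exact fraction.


K_9 has (9 − 1)!/2 = 20160 labelled Hamiltonian cycles.
For each such Hamiltonian cycle H, let X_H = 1 if all 9 edges of H are present in G. Then P[X_H = 1] = p^{9} = (4/9)^{9} = 262144/387420489.
Summing the indicators: E[X] = Σ_H E[X_H] = 20160 · p^{9} = 20160 · 262144/387420489 = 587202560/43046721.
Numerically: E[X] ≈ 13.6411.

E[X] = 20160 · (4/9)^{9} = 587202560/43046721 ≈ 13.6411.


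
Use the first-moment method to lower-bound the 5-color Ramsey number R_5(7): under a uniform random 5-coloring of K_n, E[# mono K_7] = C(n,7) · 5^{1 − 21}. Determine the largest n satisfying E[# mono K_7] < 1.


We need C(n, 7) · 5^{1 − 21} < 1, i.e. C(n, 7) < 5^{21 − 1} = 95367431640625.
Check values of n near the boundary:
  n = 334: C(334, 7) = 86359460961576; 86359460961576 < 95367431640625? YES
  n = 335: C(335, 7) = 88202498238195; 88202498238195 < 95367431640625? YES
  n = 336: C(336, 7) = 90079147136880; 90079147136880 < 95367431640625? YES
  n = 337: C(337, 7) = 91989916924632; 91989916924632 < 95367431640625? YES
  n = 338: C(338, 7) = 93935323022736; 93935323022736 < 95367431640625? YES
  n = 339: C(339, 7) = 95915887062372; 95915887062372 < 95367431640625? NO
The largest n with C(n, 7) < 95367431640625 is n = 338 (where E[X] = 93935323022736/95367431640625 ≈ 0.984983). Hence R_5(7) > 338, i.e. R_5(7) ≥ 339.

Largest n = 338; hence R_5(7) > 338.


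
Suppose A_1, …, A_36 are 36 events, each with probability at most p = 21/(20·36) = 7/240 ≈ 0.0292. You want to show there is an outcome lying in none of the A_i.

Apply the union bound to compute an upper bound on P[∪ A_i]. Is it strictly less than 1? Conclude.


Union bound: P[∪_{i=1}^{36} A_i] ≤ Σ_i P[A_i] ≤ 36·p = 36·(7/240) = 21/20.
Numerically: 21/20 ≈ 1.0500.
Is 21/20 < 1? NO.
Since the bound 21/20 is ≥ 1, the union bound is uninformative here; it does NOT by itself certify existence.

36·p = 21/20 ≈ 1.0500; existence NOT certified by the union bound.


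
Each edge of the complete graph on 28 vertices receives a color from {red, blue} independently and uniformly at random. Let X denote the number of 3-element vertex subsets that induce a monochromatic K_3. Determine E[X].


Let X = Σ_S X_S over the C(28, 3) = 3276 subsets S of size 3, where X_S = 1 if the K_3 on S is monochromatic.
For a fixed S, the K_3 on S has C(3, 2) = 3 edges. P[all 3 edges red] = (1/2)^3, and likewise for blue, so P[monochromatic] = 2·(1/2)^3 = 2^{1 − 3} = 1/4.
By linearity of expectation: E[X] = C(28, 3) · 2^{1 − 3} = 3276 · 1/4 = 819.
Numerically: E[X] ≈ 819.00000.

E[X] = C(28,3)·2^(1−C(3,2)) = 819 ≈ 819.00000.


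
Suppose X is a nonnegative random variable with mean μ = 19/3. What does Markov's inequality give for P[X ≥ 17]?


μ = E[X] = 19/3, a = 17.
Markov: P[X ≥ 17] ≤ μ/a = (19/3)/17 = 19/51.
Numerically: ≈ 0.3725.
(Since a = 17 > μ = 6.3333, the bound 19/51 is < 1 and informative.)

P[X ≥ 17] ≤ 19/51 ≈ 0.3725.


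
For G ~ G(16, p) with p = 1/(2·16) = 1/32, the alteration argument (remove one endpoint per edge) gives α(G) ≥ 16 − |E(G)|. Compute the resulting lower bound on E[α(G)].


E[|E(G)|] = C(16, 2)·p = 120 · (1/32) = 15/4.
E[α(G)] ≥ n − E[|E(G)|] = 16 − 15/4 = 49/4.
Numerically: ≈ 12.250.
(This is only a lower bound; the true E[α(G)] may be larger.)

E[α(G)] ≥ 49/4 ≈ 12.250.


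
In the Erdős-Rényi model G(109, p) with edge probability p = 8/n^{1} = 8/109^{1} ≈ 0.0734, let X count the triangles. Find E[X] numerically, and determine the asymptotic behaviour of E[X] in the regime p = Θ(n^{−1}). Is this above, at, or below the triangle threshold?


Number of potential triangles: C(109, 3) = 209934.
Each occurs with probability p³ ≈ (0.0734)³ ≈ 3.95358e-04.
By linearity: E[X] = C(109, 3)·p³ ≈ 209934 · 3.95358e-04 ≈ 82.999.
Here α = 1, so p = 8/n is exactly at the triangle threshold p ~ 1/n. Asymptotically E[X] → c³/6 = 8³/6 = 256/3 ≈ 85.333, a bounded constant. In this regime the triangle count is asymptotically Poisson(c³/6).

E[X] ≈ 82.999; in regime p = Θ(1/n^{1}) E[X] stays bounded (at the triangle threshold p ~ 1/n).


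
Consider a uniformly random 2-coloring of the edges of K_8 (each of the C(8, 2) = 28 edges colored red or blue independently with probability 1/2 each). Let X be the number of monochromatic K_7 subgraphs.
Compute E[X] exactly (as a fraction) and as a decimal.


Let X = Σ_S X_S over the C(8, 7) = 8 subsets S of size 7, where X_S = 1 if the K_7 on S is monochromatic.
For a fixed S, the K_7 on S has C(7, 2) = 21 edges. P[all 21 edges red] = (1/2)^21, and likewise for blue, so P[monochromatic] = 2·(1/2)^21 = 2^{1 − 21} = 1/1048576.
By linearity: E[X] = C(8, 7) · 2^{1 − 21} = 8 · 1/1048576 = 1/131072.
Numerically: E[X] ≈ 0.000.

E[X] = C(8,7)·2^(1−C(7,2)) = 1/131072 ≈ 0.000.
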